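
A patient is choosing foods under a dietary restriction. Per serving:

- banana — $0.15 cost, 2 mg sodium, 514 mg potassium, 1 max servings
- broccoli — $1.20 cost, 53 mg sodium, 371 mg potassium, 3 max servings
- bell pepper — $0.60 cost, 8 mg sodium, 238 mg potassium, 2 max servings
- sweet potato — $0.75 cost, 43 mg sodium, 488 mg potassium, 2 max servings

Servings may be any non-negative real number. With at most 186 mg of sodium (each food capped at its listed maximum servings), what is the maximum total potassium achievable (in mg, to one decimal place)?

2540.0 mg

Potassium per mg sodium: banana 257, bell pepper 29.75, sweet potato 11.35, broccoli 7.
Take 1 serving of banana: uses 2 mg sodium, +514.0 mg potassium (running total 514.0 mg).
Take 2 servings of bell pepper: uses 16 mg sodium, +476.0 mg potassium (running total 990.0 mg).
Take 2 servings of sweet potato: uses 86 mg sodium, +976.0 mg potassium (running total 1966.0 mg).
Take 1.547 servings of broccoli: uses 82 mg sodium, +574.0 mg potassium (running total 2540.0 mg).
Filling greedily by potassium-per-mg sodium is optimal for one linear limit, giving 2540.0 mg.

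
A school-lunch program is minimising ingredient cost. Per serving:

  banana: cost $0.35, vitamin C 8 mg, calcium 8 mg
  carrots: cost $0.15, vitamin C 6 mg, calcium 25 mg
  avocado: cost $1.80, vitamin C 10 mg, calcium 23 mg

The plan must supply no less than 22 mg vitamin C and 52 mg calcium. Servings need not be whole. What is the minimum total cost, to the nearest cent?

$0.55

An LP optimum is at a vertex; with two nutrient constraints at most two foods are used. Check each candidate.
banana only: max(22/8, 52/8) = 6.5 servings → $2.27.
carrots only: max(22/6, 52/25) = 3.667 servings → $0.55.
avocado only: max(22/10, 52/23) = 2.261 servings → $4.07.
banana + carrots with both tight: 1.566 servings and 1.579 servings → $0.78.
banana + avocado: intersection lies outside the first quadrant.
carrots + avocado with both tight: 0.125 servings and 2.125 servings → $3.84.
So the least-cost plan costs $0.55.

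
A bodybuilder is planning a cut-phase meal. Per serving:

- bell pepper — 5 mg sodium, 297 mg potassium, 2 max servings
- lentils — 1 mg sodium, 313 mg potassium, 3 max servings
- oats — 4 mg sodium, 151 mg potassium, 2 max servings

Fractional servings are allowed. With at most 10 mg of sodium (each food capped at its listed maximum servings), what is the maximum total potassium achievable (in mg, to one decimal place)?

1354.8 mg

Potassium per mg sodium: lentils 313, bell pepper 59.4, oats 37.75.
Take 3 servings of lentils: uses 3 mg sodium, +939.0 mg potassium (running total 939.0 mg).
Take 1.4 servings of bell pepper: uses 7 mg sodium, +415.8 mg potassium (running total 1354.8 mg).
Greedy by best ratio exhausts the sodium allowance optimally: 1354.8 mg.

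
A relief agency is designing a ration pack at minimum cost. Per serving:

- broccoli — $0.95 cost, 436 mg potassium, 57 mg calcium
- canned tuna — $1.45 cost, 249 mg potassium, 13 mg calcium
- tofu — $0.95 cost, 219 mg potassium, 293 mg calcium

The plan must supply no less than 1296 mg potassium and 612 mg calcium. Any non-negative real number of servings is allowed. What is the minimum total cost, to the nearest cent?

With two linear requirements the optimum uses one or two foods; enumerate the corners.
broccoli only: max(1296/436, 612/57) = 10.74 servings → $10.20.
canned tuna only: max(1296/249, 612/13) = 47.08 servings → $68.26.
tofu only: max(1296/219, 612/293) = 5.918 servings → $5.62.
broccoli + canned tuna with both targets exact would need a negative amount; discard.
broccoli + tofu with both tight: 2.132 servings and 1.674 servings → $3.62.
canned tuna + tofu with both tight: 3.504 servings and 1.933 servings → $6.92.
Cheapest feasible corner: $3.62.

$3.62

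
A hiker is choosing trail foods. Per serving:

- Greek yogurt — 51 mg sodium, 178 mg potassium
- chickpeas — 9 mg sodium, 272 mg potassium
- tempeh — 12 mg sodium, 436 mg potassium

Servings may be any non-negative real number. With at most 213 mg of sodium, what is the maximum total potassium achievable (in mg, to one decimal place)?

Potassium per mg sodium: tempeh 36.33, chickpeas 30.22, Greek yogurt 3.49.
With no serving limits, spend the whole sodium allowance on tempeh: 213 mg / 12 mg × 436 mg = 7739.0 mg.

7739.0 mg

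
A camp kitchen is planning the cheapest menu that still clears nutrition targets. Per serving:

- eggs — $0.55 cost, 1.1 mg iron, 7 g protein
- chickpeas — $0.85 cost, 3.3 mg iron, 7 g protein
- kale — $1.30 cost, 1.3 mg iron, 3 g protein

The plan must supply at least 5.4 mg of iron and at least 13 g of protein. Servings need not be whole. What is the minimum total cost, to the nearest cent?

Minimising a linear cost over {iron ≥ 5.4, protein ≥ 13, servings ≥ 0} — the optimum is at a vertex, using one or two foods.
eggs only: max(5.4/1.1, 13/7) = 4.909 servings → $2.70.
chickpeas only: max(5.4/3.3, 13/7) = 1.857 servings → $1.58.
kale only: max(5.4/1.3, 13/3) = 4.333 servings → $5.63.
eggs + chickpeas with both tight: 0.3312 servings and 1.526 servings → $1.48.
eggs + kale with both tight: 0.1207 servings and 4.052 servings → $5.33.
chickpeas + kale: intersection lies outside the first quadrant.
Cheapest feasible corner: $1.48.

$1.48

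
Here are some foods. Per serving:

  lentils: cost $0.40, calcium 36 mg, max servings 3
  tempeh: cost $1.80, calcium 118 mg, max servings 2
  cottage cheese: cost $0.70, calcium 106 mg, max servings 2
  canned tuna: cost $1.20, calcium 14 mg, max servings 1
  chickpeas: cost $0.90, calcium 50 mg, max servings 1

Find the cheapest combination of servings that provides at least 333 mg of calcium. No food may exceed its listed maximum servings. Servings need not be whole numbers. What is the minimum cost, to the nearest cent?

$2.80

Cost per mg of calcium: cottage cheese $0.0066, lentils $0.0111, tempeh $0.0153, chickpeas $0.0180, canned tuna $0.0857.
Take 2 servings of cottage cheese: +212.0 mg calcium for $1.40 (total $1.40, still need 121.0 mg).
Take 3 servings of lentils: +108.0 mg calcium for $1.20 (total $2.60, still need 13.0 mg).
Take 0.1102 servings of tempeh: +13.0 mg calcium for $0.20 (total $2.80, still need 0.0 mg).
Filling from the cheapest source first is optimal under one linear minimum: $2.80.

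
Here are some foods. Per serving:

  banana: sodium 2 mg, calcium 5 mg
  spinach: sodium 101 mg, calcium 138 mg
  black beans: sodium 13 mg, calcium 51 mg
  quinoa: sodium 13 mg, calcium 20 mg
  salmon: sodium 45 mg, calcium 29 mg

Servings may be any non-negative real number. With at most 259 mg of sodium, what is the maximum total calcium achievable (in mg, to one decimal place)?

Calcium per mg sodium: black beans 3.923, banana 2.5, quinoa 1.538, spinach 1.366, salmon 0.6444.
With no serving limits, spend the whole sodium allowance on black beans: 259 mg / 13 mg × 51 mg = 1016.1 mg.

1016.1 mg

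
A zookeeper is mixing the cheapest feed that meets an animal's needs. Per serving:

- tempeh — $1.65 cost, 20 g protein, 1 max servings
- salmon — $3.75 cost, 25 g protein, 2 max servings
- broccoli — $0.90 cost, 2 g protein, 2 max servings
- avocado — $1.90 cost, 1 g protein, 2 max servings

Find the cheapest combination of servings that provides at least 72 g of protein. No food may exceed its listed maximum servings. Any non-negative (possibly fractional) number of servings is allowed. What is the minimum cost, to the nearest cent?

Cost per g of protein: tempeh $0.0825, salmon $0.1500, broccoli $0.4500, avocado $1.9000.
Take 1 serving of tempeh: +20.0 g protein for $1.65 (total $1.65, still need 52.0 g).
Take 2 servings of salmon: +50.0 g protein for $7.50 (total $9.15, still need 2.0 g).
Take 1 serving of broccoli: +2.0 g protein for $0.90 (total $10.05, still need 0.0 g).
Filling from the cheapest source first is optimal under one linear minimum: $10.05.

$10.05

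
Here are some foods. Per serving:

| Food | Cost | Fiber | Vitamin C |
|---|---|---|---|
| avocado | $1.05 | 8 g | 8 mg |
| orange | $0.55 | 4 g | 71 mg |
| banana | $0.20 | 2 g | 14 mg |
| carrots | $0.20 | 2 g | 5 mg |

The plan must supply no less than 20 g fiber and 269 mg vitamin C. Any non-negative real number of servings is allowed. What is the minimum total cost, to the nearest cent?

$2.45

The cheapest plan sits at a corner of the feasible region — with two constraints it uses at most two foods.
avocado only: max(20/8, 269/8) = 33.62 servings → $35.31.
orange only: max(20/4, 269/71) = 5 servings → $2.75.
banana only: max(20/2, 269/14) = 19.21 servings → $3.84.
carrots only: max(20/2, 269/5) = 53.8 servings → $10.76.
avocado + orange with both tight: 0.6418 servings and 3.716 servings → $2.72.
avocado + banana: intersection lies outside the first quadrant.
avocado + carrots: intersection lies outside the first quadrant.
orange + banana with both tight: 3 servings and 4 servings → $2.45.
orange + carrots with both tight: 3.59 servings and 2.82 servings → $2.54.
banana + carrots: the both-tight solution has a negative serving — not a feasible corner.
Cheapest feasible corner: $2.45.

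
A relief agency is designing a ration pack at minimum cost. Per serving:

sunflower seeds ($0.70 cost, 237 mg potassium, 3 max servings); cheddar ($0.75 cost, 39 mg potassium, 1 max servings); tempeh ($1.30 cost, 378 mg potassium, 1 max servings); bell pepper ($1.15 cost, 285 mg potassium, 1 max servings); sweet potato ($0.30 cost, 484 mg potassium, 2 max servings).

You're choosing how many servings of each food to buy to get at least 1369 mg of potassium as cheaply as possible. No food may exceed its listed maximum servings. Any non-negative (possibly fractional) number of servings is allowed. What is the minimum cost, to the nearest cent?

Cost per mg of potassium: sweet potato $0.0006, sunflower seeds $0.0030, tempeh $0.0034, bell pepper $0.0040, cheddar $0.0192.
Take 2 servings of sweet potato: +968.0 mg potassium for $0.60 (total $0.60, still need 401.0 mg).
Take 1.692 servings of sunflower seeds: +401.0 mg potassium for $1.18 (total $1.78, still need 0.0 mg).
Filling from the cheapest source first is optimal under one linear minimum: $1.78.

$1.78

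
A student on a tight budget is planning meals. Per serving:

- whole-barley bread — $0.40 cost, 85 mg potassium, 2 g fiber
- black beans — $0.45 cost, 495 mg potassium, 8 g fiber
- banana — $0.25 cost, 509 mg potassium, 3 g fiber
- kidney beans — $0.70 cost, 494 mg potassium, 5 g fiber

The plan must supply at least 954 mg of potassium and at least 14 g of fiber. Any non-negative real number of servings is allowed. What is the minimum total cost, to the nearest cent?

This is a tiny linear program; its minimum lies at a vertex of the feasible set. List the vertices and price them.
whole-barley bread only: max(954/85, 14/2) = 11.22 servings → $4.49.
black beans only: max(954/495, 14/8) = 1.927 servings → $0.87.
banana only: max(954/509, 14/3) = 4.667 servings → $1.17.
kidney beans only: max(954/494, 14/5) = 2.8 servings → $1.96.
whole-barley bread + black beans: intersection lies outside the first quadrant.
whole-barley bread + banana with both tight: 5.588 servings and 0.941 servings → $2.47.
whole-barley bread + kidney beans with both tight: 3.812 servings and 1.275 servings → $2.42.
black beans + banana with both tight: 1.648 servings and 0.2714 servings → $0.81.
black beans + kidney beans with both tight: 1.453 servings and 0.4753 servings → $0.99.
banana + kidney beans with both targets exact would need a negative amount; discard.
The minimum over all feasible corners is $0.81.

$0.81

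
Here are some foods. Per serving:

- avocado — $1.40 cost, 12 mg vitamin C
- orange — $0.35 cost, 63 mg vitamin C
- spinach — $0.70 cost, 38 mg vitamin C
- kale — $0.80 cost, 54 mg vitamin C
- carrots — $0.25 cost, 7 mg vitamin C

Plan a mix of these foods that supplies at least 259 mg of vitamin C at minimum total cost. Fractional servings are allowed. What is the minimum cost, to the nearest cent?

$1.44

Cost per mg of vitamin C: orange $0.0056, kale $0.0148, spinach $0.0184, carrots $0.0357, avocado $0.1167.
With no serving limits, use only orange: 259 mg / 63 mg = 4.111 servings × $0.35 = $1.44.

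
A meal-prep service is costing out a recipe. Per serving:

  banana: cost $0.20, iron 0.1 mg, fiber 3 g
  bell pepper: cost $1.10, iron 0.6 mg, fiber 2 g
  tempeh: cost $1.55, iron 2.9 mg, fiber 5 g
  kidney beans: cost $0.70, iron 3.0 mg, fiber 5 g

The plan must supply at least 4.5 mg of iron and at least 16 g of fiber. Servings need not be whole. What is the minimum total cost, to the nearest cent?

Minimising a linear cost over {iron ≥ 4.5, fiber ≥ 16, servings ≥ 0} — the optimum is at a vertex, using one or two foods.
banana only: max(4.5/0.1, 16/3) = 45 servings → $9.00.
bell pepper only: max(4.5/0.6, 16/2) = 8 servings → $8.80.
tempeh only: max(4.5/2.9, 16/5) = 3.2 servings → $4.96.
kidney beans only: max(4.5/3.0, 16/5) = 3.2 servings → $2.24.
banana + bell pepper with both tight: 0.375 servings and 7.438 servings → $8.26.
banana + tempeh with both tight: 2.915 servings and 1.451 servings → $2.83.
banana + kidney beans with both tight: 3 servings and 1.4 servings → $1.58.
bell pepper + tempeh: intersection lies outside the first quadrant.
bell pepper + kidney beans: the both-tight solution has a negative serving — not a feasible corner.
tempeh + kidney beans: the both-tight solution has a negative serving — not a feasible corner.
The minimum over all feasible corners is $1.58.

$1.58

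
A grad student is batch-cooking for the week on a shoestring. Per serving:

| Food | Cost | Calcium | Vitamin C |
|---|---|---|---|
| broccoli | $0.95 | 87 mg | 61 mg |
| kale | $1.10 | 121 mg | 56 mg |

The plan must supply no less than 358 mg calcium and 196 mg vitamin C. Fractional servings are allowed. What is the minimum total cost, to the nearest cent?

The cheapest plan sits at a corner of the feasible region — with two constraints it uses at most two foods.
broccoli only: max(358/87, 196/61) = 4.115 servings → $3.91.
kale only: max(358/121, 196/56) = 3.5 servings → $3.85.
broccoli + kale with both tight: 1.462 servings and 1.908 servings → $3.49.
The minimum over all feasible corners is $3.49.

$3.49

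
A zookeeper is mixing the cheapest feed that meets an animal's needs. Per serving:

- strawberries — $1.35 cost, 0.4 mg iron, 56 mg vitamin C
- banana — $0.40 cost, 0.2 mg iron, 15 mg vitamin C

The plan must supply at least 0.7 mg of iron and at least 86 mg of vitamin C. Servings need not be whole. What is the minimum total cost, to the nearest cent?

$2.11

This is a tiny linear program; its minimum lies at a vertex of the feasible set. List the vertices and price them.
strawberries only: max(0.7/0.4, 86/56) = 1.75 servings → $2.36.
banana only: max(0.7/0.2, 86/15) = 5.733 servings → $2.29.
strawberries + banana with both tight: 1.288 servings and 0.9231 servings → $2.11.
Cheapest feasible corner: $2.11.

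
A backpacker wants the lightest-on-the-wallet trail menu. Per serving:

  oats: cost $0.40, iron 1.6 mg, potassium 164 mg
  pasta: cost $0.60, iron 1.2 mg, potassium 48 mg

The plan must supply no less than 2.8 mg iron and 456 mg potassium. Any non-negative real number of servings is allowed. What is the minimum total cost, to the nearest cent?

Two binding constraints pin down two serving amounts, so the optimal mix uses at most two foods. The candidates are each food alone (scaled to the tighter of iron/potassium) and each pair with both constraints tight.
oats only: max(2.8/1.6, 456/164) = 2.78 servings → $1.11.
pasta only: max(2.8/1.2, 456/48) = 9.5 servings → $5.70.
oats + pasta: intersection lies outside the first quadrant.
So the least-cost plan costs $1.11.

$1.11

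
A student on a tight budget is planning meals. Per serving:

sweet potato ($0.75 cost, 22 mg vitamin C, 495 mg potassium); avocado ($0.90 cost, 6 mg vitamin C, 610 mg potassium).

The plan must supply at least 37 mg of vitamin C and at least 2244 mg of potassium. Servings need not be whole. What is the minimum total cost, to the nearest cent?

Minimising a linear cost over {vitamin C ≥ 37, potassium ≥ 2244, servings ≥ 0} — the optimum is at a vertex, using one or two foods.
sweet potato only: max(37/22, 2244/495) = 4.533 servings → $3.40.
avocado only: max(37/6, 2244/610) = 6.167 servings → $5.55.
sweet potato + avocado with both tight: 0.8714 servings and 2.972 servings → $3.33.
So the least-cost plan costs $3.33.

$3.33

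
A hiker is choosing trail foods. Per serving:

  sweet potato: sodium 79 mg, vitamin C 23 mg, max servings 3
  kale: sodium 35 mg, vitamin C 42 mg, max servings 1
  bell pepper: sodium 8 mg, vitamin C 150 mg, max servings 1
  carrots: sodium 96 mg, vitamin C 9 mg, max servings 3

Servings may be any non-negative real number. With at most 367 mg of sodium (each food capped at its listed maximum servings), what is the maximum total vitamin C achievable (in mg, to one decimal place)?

Vitamin C per mg sodium: bell pepper 18.75, kale 1.2, sweet potato 0.2911, carrots 0.09375.
Take 1 serving of bell pepper: uses 8 mg sodium, +150.0 mg vitamin C (running total 150.0 mg).
Take 1 serving of kale: uses 35 mg sodium, +42.0 mg vitamin C (running total 192.0 mg).
Take 3 servings of sweet potato: uses 237 mg sodium, +69.0 mg vitamin C (running total 261.0 mg).
Take 0.9062 servings of carrots: uses 87 mg sodium, +8.2 mg vitamin C (running total 269.2 mg).
Greedy by best ratio exhausts the sodium allowance optimally: 269.2 mg.

269.2 mg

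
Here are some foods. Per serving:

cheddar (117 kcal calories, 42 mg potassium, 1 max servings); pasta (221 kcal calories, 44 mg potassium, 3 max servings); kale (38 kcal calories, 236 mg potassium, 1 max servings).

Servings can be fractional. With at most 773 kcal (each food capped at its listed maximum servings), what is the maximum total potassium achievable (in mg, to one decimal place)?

401.0 mg

Potassium per kcal: kale 6.211, cheddar 0.359, pasta 0.1991.
Take 1 serving of kale: uses 38 kcal, +236.0 mg potassium (running total 236.0 mg).
Take 1 serving of cheddar: uses 117 kcal, +42.0 mg potassium (running total 278.0 mg).
Take 2.796 servings of pasta: uses 618 kcal, +123.0 mg potassium (running total 401.0 mg).
Filling greedily by potassium-per-kcal is optimal for one linear limit, giving 401.0 mg.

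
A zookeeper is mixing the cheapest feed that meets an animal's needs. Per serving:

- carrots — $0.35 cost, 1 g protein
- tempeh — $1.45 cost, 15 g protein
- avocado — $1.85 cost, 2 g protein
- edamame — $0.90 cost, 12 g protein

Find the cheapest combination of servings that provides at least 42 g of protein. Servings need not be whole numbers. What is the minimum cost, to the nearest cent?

$3.15

Cost per g of protein: edamame $0.0750, tempeh $0.0967, carrots $0.3500, avocado $0.9250.
With no serving limits, use only edamame: 42 g / 12 g = 3.5 servings × $0.90 = $3.15.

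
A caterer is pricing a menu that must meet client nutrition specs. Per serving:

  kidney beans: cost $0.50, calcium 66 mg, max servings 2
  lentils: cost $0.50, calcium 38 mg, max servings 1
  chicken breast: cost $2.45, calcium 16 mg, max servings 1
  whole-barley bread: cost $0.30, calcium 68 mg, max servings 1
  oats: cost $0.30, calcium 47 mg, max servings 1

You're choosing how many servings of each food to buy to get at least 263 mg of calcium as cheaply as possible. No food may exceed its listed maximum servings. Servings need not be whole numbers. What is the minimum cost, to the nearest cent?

Cost per mg of calcium: whole-barley bread $0.0044, oats $0.0064, kidney beans $0.0076, lentils $0.0132, chicken breast $0.1531.
Take 1 serving of whole-barley bread: +68.0 mg calcium for $0.30 (total $0.30, still need 195.0 mg).
Take 1 serving of oats: +47.0 mg calcium for $0.30 (total $0.60, still need 148.0 mg).
Take 2 servings of kidney beans: +132.0 mg calcium for $1.00 (total $1.60, still need 16.0 mg).
Take 0.4211 servings of lentils: +16.0 mg calcium for $0.21 (total $1.81, still need 0.0 mg).
Filling from the cheapest source first is optimal under one linear minimum: $1.81.

$1.81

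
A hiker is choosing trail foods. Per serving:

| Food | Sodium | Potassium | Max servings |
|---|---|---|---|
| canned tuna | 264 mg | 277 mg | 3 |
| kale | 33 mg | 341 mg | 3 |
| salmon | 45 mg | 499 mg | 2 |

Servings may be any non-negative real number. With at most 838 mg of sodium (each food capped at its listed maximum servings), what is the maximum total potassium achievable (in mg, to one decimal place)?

Potassium per mg sodium: salmon 11.09, kale 10.33, canned tuna 1.049.
Take 2 servings of salmon: uses 90 mg sodium, +998.0 mg potassium (running total 998.0 mg).
Take 3 servings of kale: uses 99 mg sodium, +1023.0 mg potassium (running total 2021.0 mg).
Take 2.458 servings of canned tuna: uses 649 mg sodium, +681.0 mg potassium (running total 2702.0 mg).
Greedy by best ratio exhausts the sodium allowance optimally: 2702.0 mg.

2702.0 mg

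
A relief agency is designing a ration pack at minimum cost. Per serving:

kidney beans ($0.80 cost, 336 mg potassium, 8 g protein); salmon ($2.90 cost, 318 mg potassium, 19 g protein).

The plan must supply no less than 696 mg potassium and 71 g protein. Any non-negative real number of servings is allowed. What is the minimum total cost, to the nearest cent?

$7.10

For a min-cost LP with two ≥-constraints, a basic feasible solution has at most two positive variables.
kidney beans only: max(696/336, 71/8) = 8.875 servings → $7.10.
salmon only: max(696/318, 71/19) = 3.737 servings → $10.84.
kidney beans + salmon: the both-tight solution has a negative serving — not a feasible corner.
So the least-cost plan costs $7.10.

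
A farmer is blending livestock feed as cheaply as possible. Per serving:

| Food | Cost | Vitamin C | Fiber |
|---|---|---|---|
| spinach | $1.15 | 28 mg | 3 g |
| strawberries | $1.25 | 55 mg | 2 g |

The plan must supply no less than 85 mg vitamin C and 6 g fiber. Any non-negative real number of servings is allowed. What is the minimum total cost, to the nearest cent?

$2.69

At the optimum either one food covers both requirements or two foods hit both targets exactly; no other combination can be cheaper.
spinach only: max(85/28, 6/3) = 3.036 servings → $3.49.
strawberries only: max(85/55, 6/2) = 3 servings → $3.75.
spinach + strawberries with both tight: 1.468 servings and 0.7982 servings → $2.69.
Cheapest feasible corner: $2.69.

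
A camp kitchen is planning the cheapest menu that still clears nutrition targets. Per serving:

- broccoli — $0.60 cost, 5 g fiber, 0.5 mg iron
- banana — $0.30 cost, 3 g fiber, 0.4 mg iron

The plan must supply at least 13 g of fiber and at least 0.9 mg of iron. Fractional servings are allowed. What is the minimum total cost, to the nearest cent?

$1.30

broccoli only: max(13/5, 0.9/0.5) = 2.6 servings → $1.56.
banana only: max(13/3, 0.9/0.4) = 4.333 servings → $1.30.
broccoli + banana with both targets exact would need a negative amount; discard.
So the least-cost plan costs $1.30.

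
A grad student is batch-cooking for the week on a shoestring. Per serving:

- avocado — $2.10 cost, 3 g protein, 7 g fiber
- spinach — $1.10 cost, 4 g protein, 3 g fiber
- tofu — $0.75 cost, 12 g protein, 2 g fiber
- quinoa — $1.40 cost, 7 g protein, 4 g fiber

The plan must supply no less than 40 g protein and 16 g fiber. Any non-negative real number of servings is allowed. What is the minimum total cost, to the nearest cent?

avocado only: max(40/3, 16/7) = 13.33 servings → $28.00.
spinach only: max(40/4, 16/3) = 10 servings → $11.00.
tofu only: max(40/12, 16/2) = 8 servings → $6.00.
quinoa only: max(40/7, 16/4) = 5.714 servings → $8.00.
avocado + spinach with both targets exact would need a negative amount; discard.
avocado + tofu with both tight: 1.436 servings and 2.974 servings → $5.25.
avocado + quinoa: intersection lies outside the first quadrant.
spinach + tofu with both tight: 4 servings and 2 servings → $5.90.
spinach + quinoa: intersection lies outside the first quadrant.
tofu + quinoa with both tight: 1.412 servings and 3.294 servings → $5.67.
Cheapest feasible corner: $5.25.

$5.25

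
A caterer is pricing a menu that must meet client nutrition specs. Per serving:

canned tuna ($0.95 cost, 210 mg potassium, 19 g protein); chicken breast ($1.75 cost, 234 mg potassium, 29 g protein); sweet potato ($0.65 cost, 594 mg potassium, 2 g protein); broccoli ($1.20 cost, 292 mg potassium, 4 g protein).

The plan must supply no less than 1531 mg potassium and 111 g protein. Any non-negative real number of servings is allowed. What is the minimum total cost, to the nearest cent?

Minimising a linear cost over {potassium ≥ 1531, protein ≥ 111, servings ≥ 0} — the optimum is at a vertex, using one or two foods.
canned tuna only: max(1531/210, 111/19) = 7.29 servings → $6.93.
chicken breast only: max(1531/234, 111/29) = 6.543 servings → $11.45.
sweet potato only: max(1531/594, 111/2) = 55.5 servings → $36.08.
broccoli only: max(1531/292, 111/4) = 27.75 servings → $33.30.
canned tuna + chicken breast with both targets exact would need a negative amount; discard.
canned tuna + sweet potato with both tight: 5.786 servings and 0.5318 servings → $5.84.
canned tuna + broccoli with both tight: 5.584 servings and 1.227 servings → $6.78.
chicken breast + sweet potato with both tight: 3.752 servings and 1.099 servings → $7.28.
chicken breast + broccoli with both tight: 3.49 servings and 2.446 servings → $9.04.
sweet potato + broccoli with both targets exact would need a negative amount; discard.
The minimum over all feasible corners is $5.84.

$5.84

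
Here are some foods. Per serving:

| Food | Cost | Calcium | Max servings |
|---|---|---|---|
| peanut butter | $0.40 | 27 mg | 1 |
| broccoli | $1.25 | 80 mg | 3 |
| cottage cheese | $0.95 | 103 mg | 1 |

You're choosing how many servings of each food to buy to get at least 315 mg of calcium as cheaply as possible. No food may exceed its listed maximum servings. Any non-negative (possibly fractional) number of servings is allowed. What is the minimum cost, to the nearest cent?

$4.24

Cost per mg of calcium: cottage cheese $0.0092, peanut butter $0.0148, broccoli $0.0156.
Take 1 serving of cottage cheese: +103.0 mg calcium for $0.95 (total $0.95, still need 212.0 mg).
Take 1 serving of peanut butter: +27.0 mg calcium for $0.40 (total $1.35, still need 185.0 mg).
Take 2.312 servings of broccoli: +185.0 mg calcium for $2.89 (total $4.24, still need 0.0 mg).
Filling from the cheapest source first is optimal under one linear minimum: $4.24.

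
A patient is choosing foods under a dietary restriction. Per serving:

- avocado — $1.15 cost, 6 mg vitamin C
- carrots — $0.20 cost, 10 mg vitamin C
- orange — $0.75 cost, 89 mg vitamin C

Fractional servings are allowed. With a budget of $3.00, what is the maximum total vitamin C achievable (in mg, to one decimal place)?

Vitamin C per dollar: orange 118.7, carrots 50, avocado 5.217.
With no serving limits, spend the whole cost allowance on orange: $3.00 / $0.75 × 89 mg = 356.0 mg.

356.0 mg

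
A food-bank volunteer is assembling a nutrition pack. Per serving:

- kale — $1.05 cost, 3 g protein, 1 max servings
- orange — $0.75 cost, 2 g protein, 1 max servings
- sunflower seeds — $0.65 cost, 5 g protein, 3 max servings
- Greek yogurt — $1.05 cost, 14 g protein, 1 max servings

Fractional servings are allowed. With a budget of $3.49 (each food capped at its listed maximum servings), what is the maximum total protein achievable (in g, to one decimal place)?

30.4 g

Protein per dollar: Greek yogurt 13.33, sunflower seeds 7.692, kale 2.857, orange 2.667.
Take 1 serving of Greek yogurt: spends $1.05, +14.0 g protein (running total 14.0 g).
Take 3 servings of sunflower seeds: spends $1.95, +15.0 g protein (running total 29.0 g).
Take 0.4667 servings of kale: spends $0.49, +1.4 g protein (running total 30.4 g).
Filling greedily by protein-per-dollar is optimal for one linear limit, giving 30.4 g.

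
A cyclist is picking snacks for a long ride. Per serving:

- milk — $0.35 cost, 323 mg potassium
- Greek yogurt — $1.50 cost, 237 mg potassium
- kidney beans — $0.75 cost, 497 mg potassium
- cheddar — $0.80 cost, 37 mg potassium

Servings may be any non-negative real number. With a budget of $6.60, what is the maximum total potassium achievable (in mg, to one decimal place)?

6090.9 mg

Potassium per dollar: milk 922.9, kidney beans 662.7, Greek yogurt 158, cheddar 46.25.
With no serving limits, spend the whole cost allowance on milk: $6.60 / $0.35 × 323 mg = 6090.9 mg.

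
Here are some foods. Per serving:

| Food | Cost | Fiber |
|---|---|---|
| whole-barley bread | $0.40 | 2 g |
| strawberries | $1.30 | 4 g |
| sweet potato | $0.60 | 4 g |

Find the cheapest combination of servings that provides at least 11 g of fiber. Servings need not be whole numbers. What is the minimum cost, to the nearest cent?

$1.65

Cost per g of fiber: sweet potato $0.1500, whole-barley bread $0.2000, strawberries $0.3250.
With no serving limits, use only sweet potato: 11 g / 4 g = 2.75 servings × $0.60 = $1.65.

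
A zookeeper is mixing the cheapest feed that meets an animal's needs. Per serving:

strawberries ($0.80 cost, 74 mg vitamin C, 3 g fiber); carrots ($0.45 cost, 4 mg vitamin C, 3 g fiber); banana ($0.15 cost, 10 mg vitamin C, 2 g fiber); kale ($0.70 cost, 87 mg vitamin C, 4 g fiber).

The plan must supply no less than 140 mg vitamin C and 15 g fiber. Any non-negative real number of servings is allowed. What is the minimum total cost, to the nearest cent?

Check every corner: each single food scaled to meet both minima, and each pair solved so both constraints bind.
strawberries only: max(140/74, 15/3) = 5 servings → $4.00.
carrots only: max(140/4, 15/3) = 35 servings → $15.75.
banana only: max(140/10, 15/2) = 14 servings → $2.10.
kale only: max(140/87, 15/4) = 3.75 servings → $2.62.
strawberries + carrots with both tight: 1.714 servings and 3.286 servings → $2.85.
strawberries + banana with both tight: 1.102 servings and 5.847 servings → $1.76.
strawberries + kale: the both-tight solution has a negative serving — not a feasible corner.
carrots + banana: the both-tight solution has a negative serving — not a feasible corner.
carrots + kale with both tight: 3.041 servings and 1.469 servings → $2.40.
banana + kale with both tight: 5.56 servings and 0.9701 servings → $1.51.
Cheapest feasible corner: $1.51.

$1.51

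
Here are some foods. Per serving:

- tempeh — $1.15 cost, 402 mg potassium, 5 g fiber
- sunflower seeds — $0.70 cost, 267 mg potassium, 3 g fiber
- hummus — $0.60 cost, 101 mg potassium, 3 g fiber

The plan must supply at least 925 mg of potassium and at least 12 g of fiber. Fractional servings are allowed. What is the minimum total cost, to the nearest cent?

For a min-cost LP with two ≥-constraints, a basic feasible solution has at most two positive variables.
tempeh only: max(925/402, 12/5) = 2.4 servings → $2.76.
sunflower seeds only: max(925/267, 12/3) = 4 servings → $2.80.
hummus only: max(925/101, 12/3) = 9.158 servings → $5.50.
tempeh + sunflower seeds: intersection lies outside the first quadrant.
tempeh + hummus with both tight: 2.23 servings and 0.2839 servings → $2.73.
sunflower seeds + hummus with both tight: 3.139 servings and 0.8614 servings → $2.71.
The minimum over all feasible corners is $2.71.

$2.71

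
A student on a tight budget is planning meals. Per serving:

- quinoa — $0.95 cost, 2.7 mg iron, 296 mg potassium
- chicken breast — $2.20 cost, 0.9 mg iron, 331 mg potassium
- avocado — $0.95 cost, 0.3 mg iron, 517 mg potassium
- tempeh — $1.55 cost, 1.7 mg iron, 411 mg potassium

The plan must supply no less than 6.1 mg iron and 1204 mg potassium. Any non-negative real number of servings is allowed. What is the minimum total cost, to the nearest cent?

$3.08

With two linear requirements the optimum uses one or two foods; enumerate the corners.
quinoa only: max(6.1/2.7, 1204/296) = 4.068 servings → $3.86.
chicken breast only: max(6.1/0.9, 1204/331) = 6.778 servings → $14.91.
avocado only: max(6.1/0.3, 1204/517) = 20.33 servings → $19.32.
tempeh only: max(6.1/1.7, 1204/411) = 3.588 servings → $5.56.
quinoa + chicken breast with both tight: 1.491 servings and 2.304 servings → $6.49.
quinoa + avocado with both tight: 2.136 servings and 1.106 servings → $3.08.
quinoa + tempeh with both tight: 0.7589 servings and 2.383 servings → $4.41.
chicken breast + avocado: the both-tight solution has a negative serving — not a feasible corner.
chicken breast + tempeh: intersection lies outside the first quadrant.
avocado + tempeh with both targets exact would need a negative amount; discard.
So the least-cost plan costs $3.08.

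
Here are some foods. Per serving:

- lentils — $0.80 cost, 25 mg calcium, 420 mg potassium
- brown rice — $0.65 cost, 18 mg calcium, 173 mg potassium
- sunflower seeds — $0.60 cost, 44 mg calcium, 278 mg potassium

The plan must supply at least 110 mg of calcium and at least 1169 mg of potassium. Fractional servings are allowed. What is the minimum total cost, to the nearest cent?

$2.33

With two linear requirements the optimum uses one or two foods; enumerate the corners.
lentils only: max(110/25, 1169/420) = 4.4 servings → $3.52.
brown rice only: max(110/18, 1169/173) = 6.757 servings → $4.39.
sunflower seeds only: max(110/44, 1169/278) = 4.205 servings → $2.52.
lentils + brown rice with both tight: 0.6219 servings and 5.247 servings → $3.91.
lentils + sunflower seeds with both tight: 1.809 servings and 1.472 servings → $2.33.
brown rice + sunflower seeds: the both-tight solution has a negative serving — not a feasible corner.
Cheapest feasible corner: $2.33.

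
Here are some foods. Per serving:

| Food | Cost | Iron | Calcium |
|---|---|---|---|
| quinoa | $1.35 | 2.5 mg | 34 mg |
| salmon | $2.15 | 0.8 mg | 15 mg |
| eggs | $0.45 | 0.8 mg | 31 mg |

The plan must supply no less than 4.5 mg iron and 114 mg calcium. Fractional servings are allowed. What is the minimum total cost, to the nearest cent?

$2.48

The cheapest plan sits at a corner of the feasible region — with two constraints it uses at most two foods.
quinoa only: max(4.5/2.5, 114/34) = 3.353 servings → $4.53.
salmon only: max(4.5/0.8, 114/15) = 7.6 servings → $16.34.
eggs only: max(4.5/0.8, 114/31) = 5.625 servings → $2.53.
quinoa + salmon with both targets exact would need a negative amount; discard.
quinoa + eggs with both tight: 0.9602 servings and 2.624 servings → $2.48.
salmon + eggs with both tight: 3.773 servings and 1.852 servings → $8.95.
Cheapest feasible corner: $2.48.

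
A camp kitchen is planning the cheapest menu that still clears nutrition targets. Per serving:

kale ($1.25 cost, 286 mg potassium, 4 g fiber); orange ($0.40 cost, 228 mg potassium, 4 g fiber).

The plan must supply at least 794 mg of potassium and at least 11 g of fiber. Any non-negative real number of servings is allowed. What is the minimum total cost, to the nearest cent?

Minimising a linear cost over {potassium ≥ 794, fiber ≥ 11, servings ≥ 0} — the optimum is at a vertex, using one or two foods.
kale only: max(794/286, 11/4) = 2.776 servings → $3.47.
orange only: max(794/228, 11/4) = 3.482 servings → $1.39.
kale + orange with both targets exact would need a negative amount; discard.
The minimum over all feasible corners is $1.39.

$1.39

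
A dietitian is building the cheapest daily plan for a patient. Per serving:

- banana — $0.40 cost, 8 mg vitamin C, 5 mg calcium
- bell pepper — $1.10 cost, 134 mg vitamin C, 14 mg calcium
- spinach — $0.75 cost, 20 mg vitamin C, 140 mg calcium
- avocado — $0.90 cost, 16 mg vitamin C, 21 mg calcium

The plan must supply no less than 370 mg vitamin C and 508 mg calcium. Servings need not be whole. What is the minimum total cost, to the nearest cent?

$5.03

Compare the cost at each extreme point of the feasible region.
banana only: max(370/8, 508/5) = 101.6 servings → $40.64.
bell pepper only: max(370/134, 508/14) = 36.29 servings → $39.91.
spinach only: max(370/20, 508/140) = 18.5 servings → $13.88.
avocado only: max(370/16, 508/21) = 24.19 servings → $21.77.
banana + bell pepper: intersection lies outside the first quadrant.
banana + spinach with both tight: 40.82 servings and 2.171 servings → $17.96.
banana + avocado: intersection lies outside the first quadrant.
bell pepper + spinach with both tight: 2.253 servings and 3.403 servings → $5.03.
bell pepper + avocado with both targets exact would need a negative amount; discard.
spinach + avocado with both tight: 0.1967 servings and 22.88 servings → $20.74.
The minimum over all feasible corners is $5.03.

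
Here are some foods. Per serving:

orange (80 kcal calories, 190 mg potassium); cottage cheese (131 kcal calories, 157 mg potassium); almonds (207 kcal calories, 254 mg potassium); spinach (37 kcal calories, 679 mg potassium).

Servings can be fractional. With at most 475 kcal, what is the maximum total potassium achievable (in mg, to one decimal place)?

Potassium per kcal: spinach 18.35, orange 2.375, almonds 1.227, cottage cheese 1.198.
With no serving limits, spend the whole calories allowance on spinach: 475 kcal / 37 kcal × 679 mg = 8716.9 mg.

8716.9 mg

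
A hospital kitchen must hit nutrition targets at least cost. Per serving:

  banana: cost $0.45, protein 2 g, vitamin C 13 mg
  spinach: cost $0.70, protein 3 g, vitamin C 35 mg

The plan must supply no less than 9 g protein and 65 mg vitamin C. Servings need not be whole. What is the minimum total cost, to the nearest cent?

Two binding constraints pin down two serving amounts, so the optimal mix uses at most two foods. The candidates are each food alone (scaled to the tighter of protein/vitamin C) and each pair with both constraints tight.
banana only: max(9/2, 65/13) = 5 servings → $2.25.
spinach only: max(9/3, 65/35) = 3 servings → $2.10.
banana + spinach with both tight: 3.871 servings and 0.4194 servings → $2.04.
Cheapest feasible corner: $2.04.

$2.04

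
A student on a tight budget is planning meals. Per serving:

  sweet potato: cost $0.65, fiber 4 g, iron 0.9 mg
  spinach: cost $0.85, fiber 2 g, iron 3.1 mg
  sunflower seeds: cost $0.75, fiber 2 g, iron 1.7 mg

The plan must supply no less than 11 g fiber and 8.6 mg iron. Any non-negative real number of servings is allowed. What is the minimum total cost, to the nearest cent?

Compare the cost at each extreme point of the feasible region.
sweet potato only: max(11/4, 8.6/0.9) = 9.556 servings → $6.21.
spinach only: max(11/2, 8.6/3.1) = 5.5 servings → $4.67.
sunflower seeds only: max(11/2, 8.6/1.7) = 5.5 servings → $4.12.
sweet potato + spinach with both tight: 1.594 servings and 2.311 servings → $3.00.
sweet potato + sunflower seeds with both tight: 0.3 servings and 4.9 servings → $3.87.
spinach + sunflower seeds with both targets exact would need a negative amount; discard.
Cheapest feasible corner: $3.00.

$3.00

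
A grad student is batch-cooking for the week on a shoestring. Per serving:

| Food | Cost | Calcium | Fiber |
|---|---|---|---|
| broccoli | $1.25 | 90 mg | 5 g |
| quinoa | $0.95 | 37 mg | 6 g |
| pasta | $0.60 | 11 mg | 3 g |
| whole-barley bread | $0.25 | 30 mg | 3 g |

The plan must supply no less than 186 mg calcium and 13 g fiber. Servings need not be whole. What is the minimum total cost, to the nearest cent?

broccoli only: max(186/90, 13/5) = 2.6 servings → $3.25.
quinoa only: max(186/37, 13/6) = 5.027 servings → $4.78.
pasta only: max(186/11, 13/3) = 16.91 servings → $10.15.
whole-barley bread only: max(186/30, 13/3) = 6.2 servings → $1.55.
broccoli + quinoa with both tight: 1.789 servings and 0.6761 servings → $2.88.
broccoli + pasta with both tight: 1.93 servings and 1.116 servings → $3.08.
broccoli + whole-barley bread with both tight: 1.4 servings and 2 servings → $2.25.
quinoa + pasta: intersection lies outside the first quadrant.
quinoa + whole-barley bread: the both-tight solution has a negative serving — not a feasible corner.
pasta + whole-barley bread: intersection lies outside the first quadrant.
So the least-cost plan costs $1.55.

$1.55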